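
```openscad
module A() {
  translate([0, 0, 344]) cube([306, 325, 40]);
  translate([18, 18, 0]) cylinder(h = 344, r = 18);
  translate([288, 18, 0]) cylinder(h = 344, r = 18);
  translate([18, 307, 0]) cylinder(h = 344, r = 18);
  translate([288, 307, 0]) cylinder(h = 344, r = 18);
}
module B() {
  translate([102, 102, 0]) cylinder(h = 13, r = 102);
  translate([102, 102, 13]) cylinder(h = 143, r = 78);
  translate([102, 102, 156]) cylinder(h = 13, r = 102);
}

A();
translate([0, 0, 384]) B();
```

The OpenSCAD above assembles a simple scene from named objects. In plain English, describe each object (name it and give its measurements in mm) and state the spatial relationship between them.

A is a four-legged stool. The seat is 306×325 mm, 40 mm thick, top at z = 384 mm. It stands on four round legs, each 36 mm in diameter, from z = 0 to the seat underside, each leg's axis is inset half a diameter from the nearest pair of seat edges (so the leg's bounding box is flush with the corner).

B is a spool: two coaxial disc flanges of radius 102 mm and thickness 13 mm, joined by a core cylinder of radius 78 mm and height 143 mm. The lower flange rests on z = 0 and the three cylinders share a vertical axis.

The spool is on top of the stool.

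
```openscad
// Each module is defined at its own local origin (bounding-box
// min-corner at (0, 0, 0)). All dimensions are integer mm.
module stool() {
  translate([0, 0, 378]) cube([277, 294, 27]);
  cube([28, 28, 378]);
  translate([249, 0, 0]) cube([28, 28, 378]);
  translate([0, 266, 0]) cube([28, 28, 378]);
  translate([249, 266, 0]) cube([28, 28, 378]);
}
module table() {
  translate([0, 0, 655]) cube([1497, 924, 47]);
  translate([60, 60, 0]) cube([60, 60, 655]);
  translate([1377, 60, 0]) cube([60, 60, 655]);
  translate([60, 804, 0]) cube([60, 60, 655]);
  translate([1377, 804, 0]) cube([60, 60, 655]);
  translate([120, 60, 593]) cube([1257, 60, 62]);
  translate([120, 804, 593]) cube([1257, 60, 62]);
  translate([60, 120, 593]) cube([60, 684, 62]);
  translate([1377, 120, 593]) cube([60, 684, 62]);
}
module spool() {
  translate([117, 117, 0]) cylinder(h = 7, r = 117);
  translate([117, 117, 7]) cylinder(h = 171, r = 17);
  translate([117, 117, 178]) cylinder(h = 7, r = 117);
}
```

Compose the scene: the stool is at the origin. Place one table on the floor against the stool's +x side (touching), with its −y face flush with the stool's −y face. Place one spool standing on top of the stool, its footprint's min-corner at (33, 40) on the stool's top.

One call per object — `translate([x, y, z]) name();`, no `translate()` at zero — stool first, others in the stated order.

stool();
translate([277, 0, 0]) table();
translate([33, 40, 405]) spool();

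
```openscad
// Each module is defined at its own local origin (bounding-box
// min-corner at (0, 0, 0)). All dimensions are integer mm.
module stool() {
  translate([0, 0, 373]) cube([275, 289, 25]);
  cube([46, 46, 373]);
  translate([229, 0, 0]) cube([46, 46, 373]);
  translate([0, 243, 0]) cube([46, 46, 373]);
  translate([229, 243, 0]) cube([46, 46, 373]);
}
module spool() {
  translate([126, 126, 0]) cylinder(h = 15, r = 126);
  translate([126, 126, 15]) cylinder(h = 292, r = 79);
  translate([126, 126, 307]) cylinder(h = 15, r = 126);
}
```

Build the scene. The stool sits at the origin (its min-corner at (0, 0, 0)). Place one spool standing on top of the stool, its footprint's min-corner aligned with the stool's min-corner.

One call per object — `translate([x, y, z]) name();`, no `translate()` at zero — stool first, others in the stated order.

stool();
translate([0, 0, 398]) spool();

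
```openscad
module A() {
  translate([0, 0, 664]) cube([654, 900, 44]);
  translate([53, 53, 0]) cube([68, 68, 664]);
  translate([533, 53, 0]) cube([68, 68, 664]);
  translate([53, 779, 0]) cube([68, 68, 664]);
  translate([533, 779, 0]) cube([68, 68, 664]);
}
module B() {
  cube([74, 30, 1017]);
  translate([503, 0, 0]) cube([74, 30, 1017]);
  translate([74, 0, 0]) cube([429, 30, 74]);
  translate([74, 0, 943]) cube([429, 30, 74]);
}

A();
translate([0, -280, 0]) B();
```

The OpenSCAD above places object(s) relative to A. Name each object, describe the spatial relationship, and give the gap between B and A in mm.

A is a table. B is a picture frame. The picture frame is on the floor beside the table on its −y side. The gap between the picture frame and the table is 250 mm.

The picture frame's nearest face is 250 mm from the table's −y face.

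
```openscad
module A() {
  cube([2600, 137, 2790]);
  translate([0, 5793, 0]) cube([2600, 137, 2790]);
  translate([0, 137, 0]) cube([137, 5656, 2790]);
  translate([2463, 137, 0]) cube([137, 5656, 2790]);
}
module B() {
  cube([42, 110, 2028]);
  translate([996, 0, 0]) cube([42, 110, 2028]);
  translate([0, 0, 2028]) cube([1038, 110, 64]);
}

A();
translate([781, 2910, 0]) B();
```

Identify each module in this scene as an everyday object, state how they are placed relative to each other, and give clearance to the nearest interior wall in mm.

Clearances: x = 644, y = 2773; minimum 644 mm.

A is a house frame. B is a door frame. The door frame sits inside the house frame, centred. The clearance to the nearest interior wall is 644 mm.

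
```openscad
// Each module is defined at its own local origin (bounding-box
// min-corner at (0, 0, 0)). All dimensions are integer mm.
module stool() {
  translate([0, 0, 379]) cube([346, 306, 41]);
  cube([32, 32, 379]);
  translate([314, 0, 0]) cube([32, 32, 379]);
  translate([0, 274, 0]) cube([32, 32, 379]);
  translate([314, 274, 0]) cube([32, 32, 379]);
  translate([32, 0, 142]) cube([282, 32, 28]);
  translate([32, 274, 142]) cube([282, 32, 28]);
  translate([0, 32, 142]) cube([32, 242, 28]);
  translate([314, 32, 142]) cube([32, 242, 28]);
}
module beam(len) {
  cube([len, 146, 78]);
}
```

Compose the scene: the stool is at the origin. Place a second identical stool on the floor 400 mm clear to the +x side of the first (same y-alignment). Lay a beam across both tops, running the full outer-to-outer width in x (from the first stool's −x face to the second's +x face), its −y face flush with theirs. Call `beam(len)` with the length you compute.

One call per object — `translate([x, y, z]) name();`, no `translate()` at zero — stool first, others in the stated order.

stool();
translate([746, 0, 0]) stool();
translate([0, 0, 420]) beam(1092);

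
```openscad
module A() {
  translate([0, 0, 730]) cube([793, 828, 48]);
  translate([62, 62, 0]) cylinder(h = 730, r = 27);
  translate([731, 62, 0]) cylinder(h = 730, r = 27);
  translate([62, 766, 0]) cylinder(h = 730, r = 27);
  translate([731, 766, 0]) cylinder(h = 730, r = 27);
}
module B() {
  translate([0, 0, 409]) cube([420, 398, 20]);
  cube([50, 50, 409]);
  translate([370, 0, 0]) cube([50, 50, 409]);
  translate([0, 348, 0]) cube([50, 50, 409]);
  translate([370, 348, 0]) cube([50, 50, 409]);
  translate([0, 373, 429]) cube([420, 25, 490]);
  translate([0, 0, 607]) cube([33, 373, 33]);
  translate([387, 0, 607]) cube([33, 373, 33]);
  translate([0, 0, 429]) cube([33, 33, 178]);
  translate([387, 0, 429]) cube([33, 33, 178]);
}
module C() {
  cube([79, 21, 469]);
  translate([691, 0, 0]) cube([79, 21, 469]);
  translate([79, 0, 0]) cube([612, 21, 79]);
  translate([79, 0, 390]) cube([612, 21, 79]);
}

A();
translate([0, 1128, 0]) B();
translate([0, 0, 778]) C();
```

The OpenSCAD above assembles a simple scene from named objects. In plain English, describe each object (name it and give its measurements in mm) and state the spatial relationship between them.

A is a rectangular dining table. The top is 793×828×48 mm with its upper surface at z = 778 mm. It stands on four round legs of 54 mm diameter, each leg's bounding box inset 35 mm from the nearest pair of top edges, running from the floor to the underside of the top.

B is a chair: 420×398 mm seat, 20 mm thick, top at z = 429 mm, on four 50 mm square corner legs flush with the seat edges. A 25 mm thick backrest slab spans the full seat width, extending 490 mm above the seat top, its back face flush with the seat's +y edge. Two armrests of 33×33 mm section run along each side from the seat's front edge to the front of the backrest, top faces 211 mm above the seat top and outer faces flush with the seat's x-edges; a 33×33 mm post under the front of each armrest stands on the seat at the front corner.

C is a picture frame with a 612×311 mm rectangular opening (x by z) and a uniform 79 mm border on every side. Frame depth is 21 mm along y. It is built from two vertical stiles running the full outside height and two horizontal rails spanning the gap between the stiles.

The chair is on the floor beside the table on its +y side. The picture frame is on top of the table.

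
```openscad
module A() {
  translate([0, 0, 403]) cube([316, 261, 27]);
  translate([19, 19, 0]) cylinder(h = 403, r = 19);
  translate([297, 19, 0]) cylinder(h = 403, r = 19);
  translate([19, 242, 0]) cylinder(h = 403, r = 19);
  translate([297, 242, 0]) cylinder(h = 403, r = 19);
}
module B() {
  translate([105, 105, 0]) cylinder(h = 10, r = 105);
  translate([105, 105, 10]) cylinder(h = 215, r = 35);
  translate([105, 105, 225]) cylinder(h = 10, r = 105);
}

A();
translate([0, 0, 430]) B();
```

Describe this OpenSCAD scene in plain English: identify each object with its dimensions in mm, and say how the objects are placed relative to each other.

A is a simple wooden stool: a rectangular seat 316 mm (x) by 261 mm (y), 27 mm thick, top face at z = 430 mm, on four round legs, each 38 mm in diameter. The legs rest on z = 0, each leg's axis is inset half a diameter from the nearest pair of seat edges (so the leg's bounding box is flush with the corner).

B is a spool: two coaxial disc flanges of radius 105 mm and thickness 10 mm, joined by a core cylinder of radius 35 mm and height 215 mm. The lower flange rests on z = 0 and the three cylinders share a vertical axis.

The spool is on top of the stool.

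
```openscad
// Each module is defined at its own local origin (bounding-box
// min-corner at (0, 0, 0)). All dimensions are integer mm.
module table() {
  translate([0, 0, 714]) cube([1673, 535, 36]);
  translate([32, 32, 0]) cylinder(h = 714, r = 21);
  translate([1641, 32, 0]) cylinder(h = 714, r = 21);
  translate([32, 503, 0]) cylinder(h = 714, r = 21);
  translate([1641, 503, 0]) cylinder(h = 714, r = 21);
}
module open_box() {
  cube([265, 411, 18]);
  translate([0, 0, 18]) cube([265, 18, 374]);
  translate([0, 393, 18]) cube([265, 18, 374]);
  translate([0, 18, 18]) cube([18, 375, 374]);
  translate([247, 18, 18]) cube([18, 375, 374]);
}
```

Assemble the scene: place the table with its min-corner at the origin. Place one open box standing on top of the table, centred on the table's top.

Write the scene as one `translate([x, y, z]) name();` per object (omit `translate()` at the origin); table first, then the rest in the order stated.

table();
translate([704, 62, 750]) open_box();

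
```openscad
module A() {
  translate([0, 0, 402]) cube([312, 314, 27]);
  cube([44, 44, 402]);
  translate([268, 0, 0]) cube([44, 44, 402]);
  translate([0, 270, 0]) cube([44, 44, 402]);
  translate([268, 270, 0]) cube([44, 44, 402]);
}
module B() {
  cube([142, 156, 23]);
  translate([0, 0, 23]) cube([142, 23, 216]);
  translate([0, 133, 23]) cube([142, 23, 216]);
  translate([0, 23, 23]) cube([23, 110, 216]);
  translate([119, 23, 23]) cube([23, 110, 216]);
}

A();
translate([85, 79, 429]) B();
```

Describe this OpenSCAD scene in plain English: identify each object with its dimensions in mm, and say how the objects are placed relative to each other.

A is a four-legged stool. The seat is a 312×314×27 mm slab whose top surface is at z = 429 mm; four square legs, each 44×44 mm in cross-section, run from the floor (z = 0) to the underside of the seat, each flush with a corner of the seat.

B is an open-topped rectangular box: outside dimensions 142×156×239 mm, with a uniform wall and base thickness of 23 mm. The base is a full 142×156 slab on the floor; four walls sit on top of the base. The front and back walls (the −y and +y sides) span the full width; the two side walls fit between them.

The open box is on top of the stool, centred.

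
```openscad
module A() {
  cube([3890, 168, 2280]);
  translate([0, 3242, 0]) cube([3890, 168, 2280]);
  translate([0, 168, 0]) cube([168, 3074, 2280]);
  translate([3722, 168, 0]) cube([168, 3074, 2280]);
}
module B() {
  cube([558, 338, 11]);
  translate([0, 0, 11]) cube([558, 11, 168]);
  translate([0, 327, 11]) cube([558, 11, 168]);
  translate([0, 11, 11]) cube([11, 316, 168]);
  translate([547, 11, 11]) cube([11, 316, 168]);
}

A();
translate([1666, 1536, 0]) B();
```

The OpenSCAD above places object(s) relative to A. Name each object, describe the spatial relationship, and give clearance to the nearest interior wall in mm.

Clearances: x = 1498, y = 1368; minimum 1368 mm.

A is a house frame. B is an open box. The open box sits inside the house frame, centred. The clearance to the nearest interior wall is 1368 mm.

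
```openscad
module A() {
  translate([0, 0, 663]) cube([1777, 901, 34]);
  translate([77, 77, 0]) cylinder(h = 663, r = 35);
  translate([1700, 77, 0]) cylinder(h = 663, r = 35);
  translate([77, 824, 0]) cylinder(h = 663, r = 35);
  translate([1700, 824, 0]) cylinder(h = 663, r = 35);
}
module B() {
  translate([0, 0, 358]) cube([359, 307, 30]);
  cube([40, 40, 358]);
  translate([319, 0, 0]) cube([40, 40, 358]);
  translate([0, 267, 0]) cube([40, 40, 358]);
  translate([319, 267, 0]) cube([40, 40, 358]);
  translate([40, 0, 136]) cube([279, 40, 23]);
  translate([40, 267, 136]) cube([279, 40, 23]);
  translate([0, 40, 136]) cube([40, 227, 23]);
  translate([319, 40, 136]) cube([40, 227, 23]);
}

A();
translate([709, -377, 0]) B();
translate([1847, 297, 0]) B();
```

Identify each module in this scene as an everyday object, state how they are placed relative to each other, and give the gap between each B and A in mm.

A is a table. B is a stool. Two stools sit around the table at the −y, +x sides. The gap between each stool and the table is 70 mm.

Each stool's nearest face is 70 mm from the table's bounding box.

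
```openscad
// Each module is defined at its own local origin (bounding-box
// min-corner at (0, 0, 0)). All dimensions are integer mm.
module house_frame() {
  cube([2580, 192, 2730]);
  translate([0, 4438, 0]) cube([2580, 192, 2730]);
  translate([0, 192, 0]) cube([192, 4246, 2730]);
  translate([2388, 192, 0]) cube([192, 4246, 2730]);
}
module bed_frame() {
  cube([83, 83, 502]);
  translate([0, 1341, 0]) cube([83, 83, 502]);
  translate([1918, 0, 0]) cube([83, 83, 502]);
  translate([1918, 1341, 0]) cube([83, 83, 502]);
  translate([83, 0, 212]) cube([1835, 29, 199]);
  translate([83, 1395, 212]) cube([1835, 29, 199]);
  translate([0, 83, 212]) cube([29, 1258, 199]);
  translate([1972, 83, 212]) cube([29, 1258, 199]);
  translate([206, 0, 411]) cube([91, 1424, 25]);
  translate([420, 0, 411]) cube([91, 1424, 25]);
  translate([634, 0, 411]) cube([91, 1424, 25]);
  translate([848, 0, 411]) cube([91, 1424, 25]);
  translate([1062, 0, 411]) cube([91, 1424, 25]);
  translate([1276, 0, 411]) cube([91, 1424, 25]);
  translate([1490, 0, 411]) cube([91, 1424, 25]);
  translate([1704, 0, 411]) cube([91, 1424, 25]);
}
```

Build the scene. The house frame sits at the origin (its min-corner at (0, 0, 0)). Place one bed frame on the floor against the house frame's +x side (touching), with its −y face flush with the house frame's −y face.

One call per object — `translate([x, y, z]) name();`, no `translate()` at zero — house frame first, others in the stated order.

house_frame();
translate([2580, 0, 0]) bed_frame();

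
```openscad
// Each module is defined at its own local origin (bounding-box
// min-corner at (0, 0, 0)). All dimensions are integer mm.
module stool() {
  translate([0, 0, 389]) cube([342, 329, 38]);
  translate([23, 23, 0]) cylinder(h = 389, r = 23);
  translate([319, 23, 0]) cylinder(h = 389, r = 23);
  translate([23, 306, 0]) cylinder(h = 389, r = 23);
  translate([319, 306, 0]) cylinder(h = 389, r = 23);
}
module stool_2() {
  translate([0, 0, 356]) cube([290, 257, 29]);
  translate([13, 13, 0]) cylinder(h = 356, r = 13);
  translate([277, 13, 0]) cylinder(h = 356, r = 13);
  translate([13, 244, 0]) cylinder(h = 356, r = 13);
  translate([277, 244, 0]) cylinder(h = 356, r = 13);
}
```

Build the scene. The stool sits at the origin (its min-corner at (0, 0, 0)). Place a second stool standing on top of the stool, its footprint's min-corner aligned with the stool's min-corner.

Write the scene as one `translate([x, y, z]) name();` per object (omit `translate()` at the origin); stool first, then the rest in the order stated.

stool();
translate([0, 0, 427]) stool_2();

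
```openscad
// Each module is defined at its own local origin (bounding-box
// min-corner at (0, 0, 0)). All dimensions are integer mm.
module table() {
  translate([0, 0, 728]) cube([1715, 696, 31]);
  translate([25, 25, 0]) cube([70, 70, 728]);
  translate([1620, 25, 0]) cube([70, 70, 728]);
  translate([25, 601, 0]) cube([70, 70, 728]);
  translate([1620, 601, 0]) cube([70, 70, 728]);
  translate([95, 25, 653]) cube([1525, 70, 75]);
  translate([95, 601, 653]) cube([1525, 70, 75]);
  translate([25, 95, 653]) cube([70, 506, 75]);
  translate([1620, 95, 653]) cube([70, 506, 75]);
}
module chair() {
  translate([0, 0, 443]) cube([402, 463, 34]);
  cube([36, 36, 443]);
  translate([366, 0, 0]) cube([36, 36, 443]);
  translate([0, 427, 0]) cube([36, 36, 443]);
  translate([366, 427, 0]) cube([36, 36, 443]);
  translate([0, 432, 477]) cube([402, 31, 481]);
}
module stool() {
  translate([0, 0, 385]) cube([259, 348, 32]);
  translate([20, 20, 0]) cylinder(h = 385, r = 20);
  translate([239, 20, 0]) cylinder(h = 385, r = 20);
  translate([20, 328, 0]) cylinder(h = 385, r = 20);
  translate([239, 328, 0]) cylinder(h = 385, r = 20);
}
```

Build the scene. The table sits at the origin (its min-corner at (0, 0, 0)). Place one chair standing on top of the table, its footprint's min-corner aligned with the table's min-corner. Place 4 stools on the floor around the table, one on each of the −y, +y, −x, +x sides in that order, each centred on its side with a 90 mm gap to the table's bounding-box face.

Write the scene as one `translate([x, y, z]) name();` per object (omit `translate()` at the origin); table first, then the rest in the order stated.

table();
translate([0, 0, 759]) chair();
translate([728, -438, 0]) stool();
translate([728, 786, 0]) stool();
translate([-349, 174, 0]) stool();
translate([1805, 174, 0]) stool();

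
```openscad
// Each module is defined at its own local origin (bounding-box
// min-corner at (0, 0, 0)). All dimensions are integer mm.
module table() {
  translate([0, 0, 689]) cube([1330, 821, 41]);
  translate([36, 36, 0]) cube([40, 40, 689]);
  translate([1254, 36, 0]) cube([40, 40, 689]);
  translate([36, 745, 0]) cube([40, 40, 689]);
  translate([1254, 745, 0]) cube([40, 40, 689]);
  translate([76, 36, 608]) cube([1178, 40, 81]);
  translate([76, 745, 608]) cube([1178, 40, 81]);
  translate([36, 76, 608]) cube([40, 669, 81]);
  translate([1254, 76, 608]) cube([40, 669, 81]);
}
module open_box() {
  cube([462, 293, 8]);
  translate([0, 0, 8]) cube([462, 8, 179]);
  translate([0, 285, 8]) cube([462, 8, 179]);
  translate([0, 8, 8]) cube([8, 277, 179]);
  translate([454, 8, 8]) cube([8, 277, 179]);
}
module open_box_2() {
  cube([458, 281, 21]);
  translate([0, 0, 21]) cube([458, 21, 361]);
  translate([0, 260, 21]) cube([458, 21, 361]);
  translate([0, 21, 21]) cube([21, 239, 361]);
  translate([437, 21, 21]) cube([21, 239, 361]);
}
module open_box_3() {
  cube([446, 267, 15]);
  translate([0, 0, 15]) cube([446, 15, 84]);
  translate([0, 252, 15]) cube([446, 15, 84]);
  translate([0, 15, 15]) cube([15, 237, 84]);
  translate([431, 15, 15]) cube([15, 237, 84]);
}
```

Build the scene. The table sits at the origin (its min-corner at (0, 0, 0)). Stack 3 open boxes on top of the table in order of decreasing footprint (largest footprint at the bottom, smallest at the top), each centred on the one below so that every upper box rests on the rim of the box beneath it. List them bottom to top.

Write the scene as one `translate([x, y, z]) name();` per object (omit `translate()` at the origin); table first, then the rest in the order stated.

table();
translate([434, 264, 730]) open_box();
translate([436, 270, 917]) open_box_2();
translate([442, 277, 1299]) open_box_3();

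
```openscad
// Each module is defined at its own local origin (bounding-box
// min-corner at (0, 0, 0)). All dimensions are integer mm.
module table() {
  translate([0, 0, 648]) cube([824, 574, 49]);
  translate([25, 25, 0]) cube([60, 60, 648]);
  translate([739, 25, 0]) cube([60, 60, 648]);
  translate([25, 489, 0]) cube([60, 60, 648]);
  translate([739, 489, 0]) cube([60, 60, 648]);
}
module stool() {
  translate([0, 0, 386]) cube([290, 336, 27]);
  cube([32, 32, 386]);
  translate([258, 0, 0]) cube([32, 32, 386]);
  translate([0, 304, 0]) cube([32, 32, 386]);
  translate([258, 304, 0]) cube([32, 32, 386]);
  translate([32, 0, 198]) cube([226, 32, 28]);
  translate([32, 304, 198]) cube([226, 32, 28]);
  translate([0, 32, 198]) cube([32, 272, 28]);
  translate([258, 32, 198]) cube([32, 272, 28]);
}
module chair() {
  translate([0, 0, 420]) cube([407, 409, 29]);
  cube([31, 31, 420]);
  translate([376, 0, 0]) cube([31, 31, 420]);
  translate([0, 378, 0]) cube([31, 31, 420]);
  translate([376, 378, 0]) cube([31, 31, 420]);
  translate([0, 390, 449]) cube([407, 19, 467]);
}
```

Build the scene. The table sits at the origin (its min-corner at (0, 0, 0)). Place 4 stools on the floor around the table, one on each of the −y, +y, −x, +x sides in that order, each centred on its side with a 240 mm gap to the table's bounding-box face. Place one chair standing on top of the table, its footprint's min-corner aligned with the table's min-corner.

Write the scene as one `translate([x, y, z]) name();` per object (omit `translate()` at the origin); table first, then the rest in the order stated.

table();
translate([267, -576, 0]) stool();
translate([267, 814, 0]) stool();
translate([-530, 119, 0]) stool();
translate([1064, 119, 0]) stool();
translate([0, 0, 697]) chair();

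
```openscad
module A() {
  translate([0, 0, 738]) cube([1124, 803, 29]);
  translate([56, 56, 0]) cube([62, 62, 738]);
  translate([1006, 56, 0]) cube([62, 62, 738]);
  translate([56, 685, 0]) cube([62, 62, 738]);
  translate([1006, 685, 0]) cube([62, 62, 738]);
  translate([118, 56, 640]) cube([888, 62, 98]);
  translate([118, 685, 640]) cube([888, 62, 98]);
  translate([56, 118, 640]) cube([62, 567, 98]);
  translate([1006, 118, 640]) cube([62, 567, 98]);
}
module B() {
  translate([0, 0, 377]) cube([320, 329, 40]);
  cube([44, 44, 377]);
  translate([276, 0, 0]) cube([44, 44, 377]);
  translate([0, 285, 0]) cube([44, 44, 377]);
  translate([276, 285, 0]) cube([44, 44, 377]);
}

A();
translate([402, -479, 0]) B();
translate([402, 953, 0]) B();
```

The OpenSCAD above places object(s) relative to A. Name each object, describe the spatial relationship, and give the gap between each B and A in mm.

Each stool's nearest face is 150 mm from the table's bounding box.

A is a table. B is a stool. Two stools sit around the table at the −y, +y sides. The gap between each stool and the table is 150 mm.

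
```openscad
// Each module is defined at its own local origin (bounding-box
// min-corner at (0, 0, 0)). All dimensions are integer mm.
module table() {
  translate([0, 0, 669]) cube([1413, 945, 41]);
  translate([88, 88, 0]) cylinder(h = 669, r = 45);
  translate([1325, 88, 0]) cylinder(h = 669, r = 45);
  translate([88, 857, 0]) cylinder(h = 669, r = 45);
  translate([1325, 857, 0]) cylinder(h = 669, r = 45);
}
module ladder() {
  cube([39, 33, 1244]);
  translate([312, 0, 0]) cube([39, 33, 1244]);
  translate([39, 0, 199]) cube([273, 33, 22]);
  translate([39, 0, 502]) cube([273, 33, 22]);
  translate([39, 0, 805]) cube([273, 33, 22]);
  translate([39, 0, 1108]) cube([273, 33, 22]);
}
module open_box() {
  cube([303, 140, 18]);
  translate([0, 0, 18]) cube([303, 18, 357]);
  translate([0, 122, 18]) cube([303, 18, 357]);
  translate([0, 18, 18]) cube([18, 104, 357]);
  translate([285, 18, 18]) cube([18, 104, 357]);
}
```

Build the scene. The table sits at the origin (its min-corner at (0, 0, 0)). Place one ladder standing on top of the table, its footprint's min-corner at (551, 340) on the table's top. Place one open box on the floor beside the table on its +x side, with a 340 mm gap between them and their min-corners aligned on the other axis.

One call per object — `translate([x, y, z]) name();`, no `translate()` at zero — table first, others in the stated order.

table();
translate([551, 340, 710]) ladder();
translate([1753, 0, 0]) open_box();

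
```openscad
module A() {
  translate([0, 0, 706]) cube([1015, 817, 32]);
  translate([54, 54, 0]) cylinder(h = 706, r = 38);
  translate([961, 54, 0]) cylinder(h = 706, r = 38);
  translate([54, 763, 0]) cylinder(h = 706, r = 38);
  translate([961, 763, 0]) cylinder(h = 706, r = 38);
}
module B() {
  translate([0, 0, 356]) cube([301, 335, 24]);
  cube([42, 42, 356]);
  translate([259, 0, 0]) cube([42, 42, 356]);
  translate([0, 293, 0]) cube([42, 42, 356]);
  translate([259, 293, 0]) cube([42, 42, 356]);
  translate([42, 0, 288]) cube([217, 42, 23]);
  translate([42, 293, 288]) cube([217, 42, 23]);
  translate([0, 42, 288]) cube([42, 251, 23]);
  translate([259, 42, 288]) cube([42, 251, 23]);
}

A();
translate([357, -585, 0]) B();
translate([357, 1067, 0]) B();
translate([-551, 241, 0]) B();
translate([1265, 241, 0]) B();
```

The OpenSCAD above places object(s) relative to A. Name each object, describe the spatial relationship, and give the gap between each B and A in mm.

Each stool's nearest face is 250 mm from the table's bounding box.

A is a table. B is a stool. Four stools sit around the table at the −y, +y, −x, +x sides. The gap between each stool and the table is 250 mm.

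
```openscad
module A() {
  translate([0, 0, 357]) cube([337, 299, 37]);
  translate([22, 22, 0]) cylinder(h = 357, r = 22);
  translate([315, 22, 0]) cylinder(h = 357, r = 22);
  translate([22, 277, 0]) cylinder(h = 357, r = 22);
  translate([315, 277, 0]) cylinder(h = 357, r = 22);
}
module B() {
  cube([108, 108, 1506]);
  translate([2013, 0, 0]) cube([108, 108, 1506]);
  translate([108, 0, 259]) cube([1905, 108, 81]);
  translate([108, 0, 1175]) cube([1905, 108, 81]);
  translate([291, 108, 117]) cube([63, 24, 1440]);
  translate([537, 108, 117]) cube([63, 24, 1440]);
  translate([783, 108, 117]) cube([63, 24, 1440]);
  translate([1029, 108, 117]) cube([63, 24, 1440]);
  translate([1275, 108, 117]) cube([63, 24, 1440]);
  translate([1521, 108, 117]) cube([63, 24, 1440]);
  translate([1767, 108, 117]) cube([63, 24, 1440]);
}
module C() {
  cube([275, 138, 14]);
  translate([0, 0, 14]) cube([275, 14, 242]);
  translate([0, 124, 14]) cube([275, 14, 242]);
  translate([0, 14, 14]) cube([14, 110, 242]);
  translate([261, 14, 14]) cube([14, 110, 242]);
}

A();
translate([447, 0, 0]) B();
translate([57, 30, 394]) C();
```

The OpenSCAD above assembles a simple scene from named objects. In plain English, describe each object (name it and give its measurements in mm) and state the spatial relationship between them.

A is a simple wooden stool: a rectangular seat 337 mm (x) by 299 mm (y), 37 mm thick, top face at z = 394 mm, on four round legs, each 44 mm in diameter. The legs rest on z = 0, each leg's axis is inset half a diameter from the nearest pair of seat edges (so the leg's bounding box is flush with the corner).

B is a fence section. Two 108×108 mm posts, 1506 mm tall, stand on the floor with a clear span of 1905 mm between their inner faces. Two horizontal rails of 108×81 mm section span the gap between the posts with their undersides at z = 259 mm and z = 1175 mm, flush with the posts' −y face. 7 pickets, each 63 mm wide, 24 mm thick and 1440 mm tall, are fixed to the +y face of the rails with their bottoms at z = 117 mm, evenly spaced across the span with equal gaps (rounded down to the nearest mm) at the −x end and between each pair — any rounding remainder accumulates at the +x end.

C is an open-topped rectangular box: outside dimensions 275×138×256 mm, with a uniform wall and base thickness of 14 mm. The base is a full 275×138 slab on the floor; four walls sit on top of the base. The front and back walls (the −y and +y sides) span the full width; the two side walls fit between them.

The fence section is on the floor beside the stool on its +x side. The open box is on top of the stool.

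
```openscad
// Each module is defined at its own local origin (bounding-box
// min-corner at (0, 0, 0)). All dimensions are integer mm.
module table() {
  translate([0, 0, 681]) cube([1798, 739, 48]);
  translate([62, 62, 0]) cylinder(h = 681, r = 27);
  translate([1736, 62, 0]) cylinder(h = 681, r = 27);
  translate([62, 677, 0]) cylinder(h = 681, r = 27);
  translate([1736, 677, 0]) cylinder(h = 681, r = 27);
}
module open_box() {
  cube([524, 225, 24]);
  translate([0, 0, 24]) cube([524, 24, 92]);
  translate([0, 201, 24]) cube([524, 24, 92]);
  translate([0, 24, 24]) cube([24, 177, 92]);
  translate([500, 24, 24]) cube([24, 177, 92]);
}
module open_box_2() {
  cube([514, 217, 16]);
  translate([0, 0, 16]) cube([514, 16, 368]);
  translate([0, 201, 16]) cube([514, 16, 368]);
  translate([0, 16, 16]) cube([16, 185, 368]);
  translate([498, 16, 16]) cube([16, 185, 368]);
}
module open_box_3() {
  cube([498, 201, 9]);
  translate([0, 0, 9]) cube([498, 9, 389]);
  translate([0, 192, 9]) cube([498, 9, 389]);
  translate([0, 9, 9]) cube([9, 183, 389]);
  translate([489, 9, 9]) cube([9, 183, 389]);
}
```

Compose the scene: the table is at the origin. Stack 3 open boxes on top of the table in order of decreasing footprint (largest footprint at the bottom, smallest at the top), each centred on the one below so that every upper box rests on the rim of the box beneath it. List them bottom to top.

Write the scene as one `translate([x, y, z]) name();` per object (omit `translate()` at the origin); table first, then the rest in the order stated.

table();
translate([637, 257, 729]) open_box();
translate([642, 261, 845]) open_box_2();
translate([650, 269, 1229]) open_box_3();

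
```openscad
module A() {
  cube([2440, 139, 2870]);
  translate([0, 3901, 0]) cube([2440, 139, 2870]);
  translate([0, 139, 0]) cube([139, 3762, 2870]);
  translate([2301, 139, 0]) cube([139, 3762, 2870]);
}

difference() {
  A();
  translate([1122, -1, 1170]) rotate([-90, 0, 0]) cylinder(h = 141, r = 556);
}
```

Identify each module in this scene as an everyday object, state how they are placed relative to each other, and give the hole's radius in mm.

A is a house frame. The house frame has a circular hole through its front wall. The hole's radius is 556 mm.

The subtracted cylinder has r = 556 mm.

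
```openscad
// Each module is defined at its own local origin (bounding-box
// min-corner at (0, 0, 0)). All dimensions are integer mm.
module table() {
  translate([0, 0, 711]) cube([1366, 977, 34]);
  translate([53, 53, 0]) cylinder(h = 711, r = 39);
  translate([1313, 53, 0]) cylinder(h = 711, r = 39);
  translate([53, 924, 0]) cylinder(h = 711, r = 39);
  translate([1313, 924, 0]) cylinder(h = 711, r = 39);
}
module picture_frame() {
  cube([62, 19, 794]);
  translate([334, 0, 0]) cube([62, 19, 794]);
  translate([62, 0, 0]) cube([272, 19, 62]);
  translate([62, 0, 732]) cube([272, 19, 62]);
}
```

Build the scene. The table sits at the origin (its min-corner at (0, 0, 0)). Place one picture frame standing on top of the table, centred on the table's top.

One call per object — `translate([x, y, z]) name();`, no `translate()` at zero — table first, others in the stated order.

table();
translate([485, 479, 745]) picture_frame();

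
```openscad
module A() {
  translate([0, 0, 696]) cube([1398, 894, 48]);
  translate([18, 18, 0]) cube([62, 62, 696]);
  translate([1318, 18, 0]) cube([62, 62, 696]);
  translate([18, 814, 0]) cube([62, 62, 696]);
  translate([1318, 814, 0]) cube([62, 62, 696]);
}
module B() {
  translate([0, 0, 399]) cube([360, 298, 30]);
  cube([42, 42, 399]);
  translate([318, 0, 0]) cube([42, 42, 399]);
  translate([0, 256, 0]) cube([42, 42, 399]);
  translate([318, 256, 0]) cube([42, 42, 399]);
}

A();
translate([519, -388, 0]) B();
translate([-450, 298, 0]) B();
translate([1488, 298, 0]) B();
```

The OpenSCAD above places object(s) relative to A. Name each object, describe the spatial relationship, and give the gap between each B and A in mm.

Each stool's nearest face is 90 mm from the table's bounding box.

A is a table. B is a stool. Three stools sit around the table at the −y, −x, +x sides. The gap between each stool and the table is 90 mm.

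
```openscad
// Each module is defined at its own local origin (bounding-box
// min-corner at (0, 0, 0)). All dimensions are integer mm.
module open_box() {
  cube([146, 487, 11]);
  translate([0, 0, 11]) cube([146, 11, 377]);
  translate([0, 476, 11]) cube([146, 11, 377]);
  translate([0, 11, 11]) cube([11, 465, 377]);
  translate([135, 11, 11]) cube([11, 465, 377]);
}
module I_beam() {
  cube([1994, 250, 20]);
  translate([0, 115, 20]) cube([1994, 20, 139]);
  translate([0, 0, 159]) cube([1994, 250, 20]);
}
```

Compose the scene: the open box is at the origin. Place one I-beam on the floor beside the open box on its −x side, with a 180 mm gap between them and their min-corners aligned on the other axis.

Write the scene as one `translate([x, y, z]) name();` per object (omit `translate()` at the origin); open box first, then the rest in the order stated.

open_box();
translate([-2174, 0, 0]) I_beam();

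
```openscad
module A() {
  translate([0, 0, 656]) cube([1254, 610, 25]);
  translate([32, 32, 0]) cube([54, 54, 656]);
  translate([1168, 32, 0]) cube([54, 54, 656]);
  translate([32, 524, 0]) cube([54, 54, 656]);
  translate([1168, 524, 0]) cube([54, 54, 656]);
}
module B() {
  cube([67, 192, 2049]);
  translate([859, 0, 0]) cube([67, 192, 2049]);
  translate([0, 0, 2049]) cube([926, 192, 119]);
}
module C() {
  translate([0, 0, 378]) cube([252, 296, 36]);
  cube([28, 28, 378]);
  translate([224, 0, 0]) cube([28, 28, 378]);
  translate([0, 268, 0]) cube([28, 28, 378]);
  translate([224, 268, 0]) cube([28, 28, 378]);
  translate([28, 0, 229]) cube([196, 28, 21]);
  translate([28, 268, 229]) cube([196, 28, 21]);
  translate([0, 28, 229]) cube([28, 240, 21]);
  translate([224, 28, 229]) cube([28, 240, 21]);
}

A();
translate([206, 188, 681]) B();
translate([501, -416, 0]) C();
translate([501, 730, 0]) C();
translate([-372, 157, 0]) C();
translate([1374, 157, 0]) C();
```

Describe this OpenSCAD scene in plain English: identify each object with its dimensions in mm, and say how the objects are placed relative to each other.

A is a rectangular dining table. The top is 1254×610×25 mm with its upper surface at z = 681 mm. It stands on four 54×54 mm square legs, each inset 32 mm from the nearest pair of top edges, running from the floor to the underside of the top.

B is a door frame. The clear opening is 792 mm wide and 2049 mm high. Two 67 mm wide jambs, 192 mm deep, stand either side of the opening from the floor to the top of the opening. A 119 mm thick head sits across the top of both jambs, spanning the full outside width of the frame.

C is a four-legged stool. The seat is 252×296 mm, 36 mm thick, top at z = 414 mm. It stands on four square legs, each 28×28 mm in cross-section, from z = 0 to the seat underside, each flush with a corner of the seat. Four stretchers, 28 mm wide and 21 mm tall, connect adjacent legs with their undersides at z = 229 mm, each running between the inner faces of the legs it joins and aligned with the legs' outer faces on the other axis.

The door frame is on top of the table. Four stools sit around the table at the −y, +y, −x, +x sides.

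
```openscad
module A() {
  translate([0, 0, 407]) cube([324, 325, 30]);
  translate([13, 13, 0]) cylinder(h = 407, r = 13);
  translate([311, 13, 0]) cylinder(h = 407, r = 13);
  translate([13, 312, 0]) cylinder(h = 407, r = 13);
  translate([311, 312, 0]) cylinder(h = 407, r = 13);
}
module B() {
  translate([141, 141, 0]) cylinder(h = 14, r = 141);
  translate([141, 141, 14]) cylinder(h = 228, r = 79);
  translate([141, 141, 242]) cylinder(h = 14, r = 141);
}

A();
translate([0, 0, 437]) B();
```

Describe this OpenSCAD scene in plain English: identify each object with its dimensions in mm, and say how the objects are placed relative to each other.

A is a simple wooden stool: a rectangular seat 324 mm (x) by 325 mm (y), 30 mm thick, top face at z = 437 mm, on four round legs, each 26 mm in diameter. The legs rest on z = 0, each leg's axis is inset half a diameter from the nearest pair of seat edges (so the leg's bounding box is flush with the corner).

B is a spool: two coaxial disc flanges of radius 141 mm and thickness 14 mm, joined by a core cylinder of radius 79 mm and height 228 mm. The lower flange rests on z = 0 and the three cylinders share a vertical axis.

The spool is on top of the stool.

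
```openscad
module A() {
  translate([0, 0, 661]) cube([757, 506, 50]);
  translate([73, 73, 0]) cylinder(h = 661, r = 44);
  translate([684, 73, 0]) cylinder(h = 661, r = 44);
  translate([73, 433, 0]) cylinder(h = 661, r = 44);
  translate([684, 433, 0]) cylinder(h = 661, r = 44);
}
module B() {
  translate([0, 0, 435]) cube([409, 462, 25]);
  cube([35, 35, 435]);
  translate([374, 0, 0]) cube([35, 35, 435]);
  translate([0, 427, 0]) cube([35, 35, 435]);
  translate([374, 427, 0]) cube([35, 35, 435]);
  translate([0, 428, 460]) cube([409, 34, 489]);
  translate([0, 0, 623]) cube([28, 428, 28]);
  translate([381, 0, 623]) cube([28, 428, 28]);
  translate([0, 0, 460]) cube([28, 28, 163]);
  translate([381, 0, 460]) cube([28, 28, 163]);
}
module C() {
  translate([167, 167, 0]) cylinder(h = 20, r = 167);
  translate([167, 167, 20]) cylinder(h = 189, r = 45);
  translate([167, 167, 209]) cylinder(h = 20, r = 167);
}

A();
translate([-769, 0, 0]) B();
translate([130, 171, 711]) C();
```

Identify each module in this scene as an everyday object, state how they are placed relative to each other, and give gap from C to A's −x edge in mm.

The spool's min-x is at 130; the table's min-x is 0; gap = 130 mm.

A is a table. B is a chair. C is a spool. The chair is on the floor beside the table on its −x side. The spool is on top of the table. The gap from the spool to the table's −x edge is 130 mm.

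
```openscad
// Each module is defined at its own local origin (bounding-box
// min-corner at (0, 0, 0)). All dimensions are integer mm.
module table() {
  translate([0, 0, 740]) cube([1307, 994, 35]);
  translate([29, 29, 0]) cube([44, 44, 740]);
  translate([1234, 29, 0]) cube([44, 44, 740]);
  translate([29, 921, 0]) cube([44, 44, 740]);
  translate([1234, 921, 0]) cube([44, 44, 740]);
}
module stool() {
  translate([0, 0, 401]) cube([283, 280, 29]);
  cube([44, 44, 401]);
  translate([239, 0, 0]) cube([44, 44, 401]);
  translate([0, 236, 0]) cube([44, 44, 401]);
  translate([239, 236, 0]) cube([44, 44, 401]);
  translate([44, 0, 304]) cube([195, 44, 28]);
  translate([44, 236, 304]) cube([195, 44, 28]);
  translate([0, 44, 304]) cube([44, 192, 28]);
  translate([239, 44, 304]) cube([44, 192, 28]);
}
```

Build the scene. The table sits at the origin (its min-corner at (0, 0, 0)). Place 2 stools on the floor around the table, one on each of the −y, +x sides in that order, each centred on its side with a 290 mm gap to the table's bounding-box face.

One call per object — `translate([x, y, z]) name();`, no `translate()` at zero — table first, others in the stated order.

table();
translate([512, -570, 0]) stool();
translate([1597, 357, 0]) stool();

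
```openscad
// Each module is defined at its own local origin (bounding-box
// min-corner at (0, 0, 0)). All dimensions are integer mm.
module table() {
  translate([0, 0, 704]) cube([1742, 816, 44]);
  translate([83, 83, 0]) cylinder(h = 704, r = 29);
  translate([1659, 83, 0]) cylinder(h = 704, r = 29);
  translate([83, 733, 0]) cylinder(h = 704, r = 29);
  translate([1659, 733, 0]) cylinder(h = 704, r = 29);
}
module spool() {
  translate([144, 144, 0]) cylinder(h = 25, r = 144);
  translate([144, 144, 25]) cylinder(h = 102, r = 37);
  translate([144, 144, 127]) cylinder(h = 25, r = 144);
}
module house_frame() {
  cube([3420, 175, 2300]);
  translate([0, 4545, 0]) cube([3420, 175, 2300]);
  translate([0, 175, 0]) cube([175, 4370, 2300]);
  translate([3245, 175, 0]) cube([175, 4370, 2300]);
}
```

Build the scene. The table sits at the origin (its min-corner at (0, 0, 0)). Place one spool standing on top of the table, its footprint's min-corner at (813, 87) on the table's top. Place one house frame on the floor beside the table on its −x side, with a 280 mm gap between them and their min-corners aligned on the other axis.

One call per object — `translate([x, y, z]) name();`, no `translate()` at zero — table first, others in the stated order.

table();
translate([813, 87, 748]) spool();
translate([-3700, 0, 0]) house_frame();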